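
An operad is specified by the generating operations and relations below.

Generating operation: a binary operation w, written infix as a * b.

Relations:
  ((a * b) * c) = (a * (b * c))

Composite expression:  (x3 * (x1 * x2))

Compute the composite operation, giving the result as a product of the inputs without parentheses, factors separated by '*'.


x3 * x1 * x2


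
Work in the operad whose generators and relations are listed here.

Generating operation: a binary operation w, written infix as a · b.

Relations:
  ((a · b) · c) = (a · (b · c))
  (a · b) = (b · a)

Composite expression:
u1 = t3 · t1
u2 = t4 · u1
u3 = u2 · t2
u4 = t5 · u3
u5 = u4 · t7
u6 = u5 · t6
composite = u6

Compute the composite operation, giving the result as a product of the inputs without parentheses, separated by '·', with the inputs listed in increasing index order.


t1 · t2 · t3 · t4 · t5 · t6 · t7

Shape and order are irrelevant to w; the t-input set decides.
(t3 · t1) linearizes to t3 · t1
(t4 · (t3 · t1)) linearizes to t4 · t3 · t1
((t4 · (t3 · t1)) · t2) linearizes to t4 · t3 · t1 · t2
(t5 · ((t4 · (t3 · t1)) · t2)) linearizes to t5 · t4 · t3 · t1 · t2
((t5 · ((t4 · (t3 · t1)) · t2)) · t7) linearizes to t5 · t4 · t3 · t1 · t2 · t7
(((t5 · ((t4 · (t3 · t1)) · t2)) · t7) · t6) linearizes to t5 · t4 · t3 · t1 · t2 · t7 · t6
sorting the factors by input index: t1 · t2 · t3 · t4 · t5 · t6 · t7


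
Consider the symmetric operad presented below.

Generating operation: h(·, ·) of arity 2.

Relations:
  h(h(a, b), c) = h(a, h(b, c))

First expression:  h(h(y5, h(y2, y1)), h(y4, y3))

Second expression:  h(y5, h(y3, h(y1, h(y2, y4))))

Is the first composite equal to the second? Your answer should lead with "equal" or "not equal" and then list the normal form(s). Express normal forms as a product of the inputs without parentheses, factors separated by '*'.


not equal: they reduce to y5 * y2 * y1 * y4 * y3 and y5 * y3 * y1 * y2 * y4

In normal form, the first expression is y5 * y2 * y1 * y4 * y3
In normal form, the second expression is y5 * y3 * y1 * y2 * y4
Distinct normal forms: not equal.


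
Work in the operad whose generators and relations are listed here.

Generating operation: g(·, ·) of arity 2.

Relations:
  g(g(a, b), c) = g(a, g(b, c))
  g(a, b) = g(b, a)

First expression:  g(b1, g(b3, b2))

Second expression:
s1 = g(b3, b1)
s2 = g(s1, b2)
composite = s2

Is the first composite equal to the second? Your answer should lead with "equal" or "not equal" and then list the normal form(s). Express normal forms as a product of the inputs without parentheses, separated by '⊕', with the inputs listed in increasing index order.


equal: each reduces to b1 ⊕ b2 ⊕ b3

Normal form of the first expression: b1 ⊕ b2 ⊕ b3
Normal form of the second expression: b1 ⊕ b2 ⊕ b3
Same normal form: equal.


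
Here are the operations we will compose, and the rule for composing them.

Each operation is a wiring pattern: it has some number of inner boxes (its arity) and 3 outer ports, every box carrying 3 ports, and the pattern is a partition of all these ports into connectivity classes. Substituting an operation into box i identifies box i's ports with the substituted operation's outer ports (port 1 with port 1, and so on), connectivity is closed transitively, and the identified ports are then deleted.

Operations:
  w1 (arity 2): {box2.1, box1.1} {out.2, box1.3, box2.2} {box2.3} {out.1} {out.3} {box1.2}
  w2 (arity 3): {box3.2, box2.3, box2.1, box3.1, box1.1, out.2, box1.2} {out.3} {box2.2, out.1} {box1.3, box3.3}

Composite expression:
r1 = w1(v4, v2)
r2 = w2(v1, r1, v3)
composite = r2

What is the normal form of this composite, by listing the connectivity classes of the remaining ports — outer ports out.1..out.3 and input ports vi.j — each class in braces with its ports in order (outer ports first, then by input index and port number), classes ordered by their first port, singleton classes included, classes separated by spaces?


Two ports join when wires chain via w2-identified ports.
w1 over (v4, v2) gives {out.1} {out.2, v2.2, v4.3} {out.3} {v2.1, v4.1} {v2.3} {v4.2}, out.j being that stage's outer ports
w2 over (v1, v4, v2, v3) gives {out.1, v2.2, v4.3} {out.2, v1.1, v1.2, v3.1, v3.2} {out.3} {v1.3, v3.3} {v2.1, v4.1} {v2.3} {v4.2}, out.j being that stage's outer ports

{out.1, v2.2, v4.3} {out.2, v1.1, v1.2, v3.1, v3.2} {out.3} {v1.3, v3.3} {v2.1, v4.1} {v2.3} {v4.2}


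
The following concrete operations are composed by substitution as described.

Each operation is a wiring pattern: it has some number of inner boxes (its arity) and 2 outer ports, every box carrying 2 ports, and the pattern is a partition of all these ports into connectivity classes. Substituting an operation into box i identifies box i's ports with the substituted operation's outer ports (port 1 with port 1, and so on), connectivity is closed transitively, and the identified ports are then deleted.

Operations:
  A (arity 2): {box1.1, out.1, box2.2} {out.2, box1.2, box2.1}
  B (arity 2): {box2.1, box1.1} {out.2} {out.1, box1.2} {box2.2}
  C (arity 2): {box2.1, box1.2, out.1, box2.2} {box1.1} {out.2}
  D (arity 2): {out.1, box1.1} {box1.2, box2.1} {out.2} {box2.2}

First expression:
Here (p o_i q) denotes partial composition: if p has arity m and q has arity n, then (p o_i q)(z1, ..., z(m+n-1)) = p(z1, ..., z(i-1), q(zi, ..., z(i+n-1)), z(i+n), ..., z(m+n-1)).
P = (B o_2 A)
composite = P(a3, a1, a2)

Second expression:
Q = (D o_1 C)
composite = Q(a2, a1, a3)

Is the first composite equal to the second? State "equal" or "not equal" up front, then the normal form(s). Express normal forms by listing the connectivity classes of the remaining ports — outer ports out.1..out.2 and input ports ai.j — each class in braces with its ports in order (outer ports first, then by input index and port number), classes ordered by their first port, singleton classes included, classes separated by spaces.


not equal; the first gives {out.1, a3.2} {out.2} {a1.1, a2.2, a3.1} {a1.2, a2.1} and the second {out.1, a1.1, a1.2, a2.2} {out.2} {a2.1} {a3.1} {a3.2}

The first expression, normalized: {out.1, a3.2} {out.2} {a1.1, a2.2, a3.1} {a1.2, a2.1}
The second expression, normalized: {out.1, a1.1, a1.2, a2.2} {out.2} {a2.1} {a3.1} {a3.2}
Different reductions; not equal.


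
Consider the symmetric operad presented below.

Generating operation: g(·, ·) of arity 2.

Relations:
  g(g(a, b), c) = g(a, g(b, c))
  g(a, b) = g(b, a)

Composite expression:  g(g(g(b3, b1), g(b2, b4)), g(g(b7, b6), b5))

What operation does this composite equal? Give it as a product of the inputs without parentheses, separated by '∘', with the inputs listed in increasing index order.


b1 ∘ b2 ∘ b3 ∘ b4 ∘ b5 ∘ b6 ∘ b7

Any arrangement under g is one operation, so sort the b-inputs.
g(b3, b1) flattens to b3 ∘ b1
g(b2, b4) flattens to b2 ∘ b4
g(g(b3, b1), g(b2, b4)) flattens to b3 ∘ b1 ∘ b2 ∘ b4
g(b7, b6) flattens to b7 ∘ b6
g(g(b7, b6), b5) flattens to b7 ∘ b6 ∘ b5
g(g(g(b3, b1), g(b2, b4)), g(g(b7, b6), b5)) flattens to b3 ∘ b1 ∘ b2 ∘ b4 ∘ b7 ∘ b6 ∘ b5
putting the inputs in ascending order: b1 ∘ b2 ∘ b3 ∘ b4 ∘ b5 ∘ b6 ∘ b7


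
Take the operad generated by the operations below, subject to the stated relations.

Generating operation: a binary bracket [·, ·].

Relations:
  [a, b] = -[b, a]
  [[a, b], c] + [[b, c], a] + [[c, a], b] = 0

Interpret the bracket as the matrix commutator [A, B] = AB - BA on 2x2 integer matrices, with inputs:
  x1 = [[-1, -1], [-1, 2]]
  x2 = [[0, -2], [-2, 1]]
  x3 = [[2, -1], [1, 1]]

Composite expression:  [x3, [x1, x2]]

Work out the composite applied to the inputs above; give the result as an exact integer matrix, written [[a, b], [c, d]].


[x1, x2] = [[0, 5], [-5, 0]]
[x3, [x1, x2]] = [[0, 5], [5, 0]]

[[0, 5], [5, 0]]


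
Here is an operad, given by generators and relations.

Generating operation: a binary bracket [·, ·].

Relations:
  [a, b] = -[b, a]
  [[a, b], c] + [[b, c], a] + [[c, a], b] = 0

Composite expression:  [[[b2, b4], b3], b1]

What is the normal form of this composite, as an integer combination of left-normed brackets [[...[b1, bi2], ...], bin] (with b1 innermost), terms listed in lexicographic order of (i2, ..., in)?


-[[[b1, b2], b4], b3] + [[[b1, b3], b2], b4] - [[[b1, b3], b4], b2] + [[[b1, b4], b2], b3]

Antisymmetry and Jacobi reduce to b1-anchored left-normed brackets.
Composite bracket: [[[b2, b4], b3], b1]
Each bracket splits as ab - ba, giving 8 signed words (2^3 = 8).
The b1-initial words carry the normal form:
  the word b1b2b4b3 carries sign -1 and contributes -[[[b1, b2], b4], b3]
  the word b1b3b2b4 carries sign +1 and contributes +[[[b1, b3], b2], b4]
  the word b1b3b4b2 carries sign -1 and contributes -[[[b1, b3], b4], b2]
  the word b1b4b2b3 carries sign +1 and contributes +[[[b1, b4], b2], b3]


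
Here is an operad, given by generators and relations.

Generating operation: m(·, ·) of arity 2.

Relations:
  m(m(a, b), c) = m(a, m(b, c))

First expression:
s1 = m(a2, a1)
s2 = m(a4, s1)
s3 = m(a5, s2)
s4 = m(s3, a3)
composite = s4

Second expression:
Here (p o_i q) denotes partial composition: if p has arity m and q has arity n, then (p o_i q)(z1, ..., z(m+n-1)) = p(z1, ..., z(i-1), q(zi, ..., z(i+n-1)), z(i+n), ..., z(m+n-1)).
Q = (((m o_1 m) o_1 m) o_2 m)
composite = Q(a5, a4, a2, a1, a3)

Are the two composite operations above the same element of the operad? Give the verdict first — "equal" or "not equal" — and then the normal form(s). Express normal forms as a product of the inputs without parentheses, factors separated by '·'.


equal; both compose to a5 · a4 · a2 · a1 · a3

The first composite normalizes to a5 · a4 · a2 · a1 · a3
The second composite normalizes to a5 · a4 · a2 · a1 · a3
Both agree, so they are equal.


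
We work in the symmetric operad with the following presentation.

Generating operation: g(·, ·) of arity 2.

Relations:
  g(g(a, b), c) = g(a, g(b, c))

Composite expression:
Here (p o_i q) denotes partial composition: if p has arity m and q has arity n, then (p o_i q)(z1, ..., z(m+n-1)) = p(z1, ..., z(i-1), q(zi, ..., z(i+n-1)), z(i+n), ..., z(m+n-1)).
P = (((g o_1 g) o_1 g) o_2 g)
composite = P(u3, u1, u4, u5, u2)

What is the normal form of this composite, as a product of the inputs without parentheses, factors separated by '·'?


Every regrouping of g is equal, so read the u-inputs in written order.
g(u1, u4) linearizes to u1 · u4
g(u3, g(u1, u4)) linearizes to u3 · u1 · u4
g(g(u3, g(u1, u4)), u5) linearizes to u3 · u1 · u4 · u5
g(g(g(u3, g(u1, u4)), u5), u2) linearizes to u3 · u1 · u4 · u5 · u2

u3 · u1 · u4 · u5 · u2


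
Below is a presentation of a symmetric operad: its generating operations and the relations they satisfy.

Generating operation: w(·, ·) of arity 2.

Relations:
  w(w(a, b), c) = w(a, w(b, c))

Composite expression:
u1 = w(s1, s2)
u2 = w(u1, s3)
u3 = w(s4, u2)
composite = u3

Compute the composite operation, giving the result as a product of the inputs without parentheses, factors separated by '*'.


s4 * s1 * s2 * s3

Associativity of w dissolves the nesting; only the s-input order survives.
w(s1, s2) flattens to s1 * s2
w(w(s1, s2), s3) flattens to s1 * s2 * s3
w(s4, w(w(s1, s2), s3)) flattens to s4 * s1 * s2 * s3


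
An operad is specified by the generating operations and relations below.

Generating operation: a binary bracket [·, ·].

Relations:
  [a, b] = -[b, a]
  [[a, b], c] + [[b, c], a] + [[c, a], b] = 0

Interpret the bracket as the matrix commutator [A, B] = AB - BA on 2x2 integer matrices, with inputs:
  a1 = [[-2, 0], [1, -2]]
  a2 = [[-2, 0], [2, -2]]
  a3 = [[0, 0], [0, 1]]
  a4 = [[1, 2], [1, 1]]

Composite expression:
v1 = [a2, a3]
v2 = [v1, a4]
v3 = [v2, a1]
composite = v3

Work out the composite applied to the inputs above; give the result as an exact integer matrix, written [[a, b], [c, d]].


[[0, 0], [-8, 0]]

[a2, a3] = [[0, 0], [-2, 0]]
[[a2, a3], a4] = [[4, 0], [0, -4]]
[[[a2, a3], a4], a1] = [[0, 0], [-8, 0]]


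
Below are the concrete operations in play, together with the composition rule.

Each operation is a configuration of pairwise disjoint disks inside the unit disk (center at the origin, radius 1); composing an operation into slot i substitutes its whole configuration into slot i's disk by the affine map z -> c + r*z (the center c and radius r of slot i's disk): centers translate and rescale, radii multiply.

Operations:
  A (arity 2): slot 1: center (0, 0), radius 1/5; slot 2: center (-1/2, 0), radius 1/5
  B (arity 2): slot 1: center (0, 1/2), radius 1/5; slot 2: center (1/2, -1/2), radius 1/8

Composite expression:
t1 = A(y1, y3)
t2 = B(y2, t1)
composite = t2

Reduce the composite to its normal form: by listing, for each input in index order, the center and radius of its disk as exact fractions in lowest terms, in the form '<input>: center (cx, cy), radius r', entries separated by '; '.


y1: center (1/2, -1/2), radius 1/40; y2: center (0, 1/2), radius 1/5; y3: center (7/16, -1/2), radius 1/40


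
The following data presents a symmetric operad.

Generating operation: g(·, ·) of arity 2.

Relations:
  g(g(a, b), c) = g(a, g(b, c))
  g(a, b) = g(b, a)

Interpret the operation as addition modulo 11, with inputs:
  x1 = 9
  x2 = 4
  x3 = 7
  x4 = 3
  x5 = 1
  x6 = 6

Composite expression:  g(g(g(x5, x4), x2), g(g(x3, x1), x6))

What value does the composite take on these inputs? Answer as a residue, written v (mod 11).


8 (mod 11)

g(x5, x4) = 4
g(g(x5, x4), x2) = 8
g(x3, x1) = 5
g(g(x3, x1), x6) = 0
g(g(g(x5, x4), x2), g(g(x3, x1), x6)) = 8


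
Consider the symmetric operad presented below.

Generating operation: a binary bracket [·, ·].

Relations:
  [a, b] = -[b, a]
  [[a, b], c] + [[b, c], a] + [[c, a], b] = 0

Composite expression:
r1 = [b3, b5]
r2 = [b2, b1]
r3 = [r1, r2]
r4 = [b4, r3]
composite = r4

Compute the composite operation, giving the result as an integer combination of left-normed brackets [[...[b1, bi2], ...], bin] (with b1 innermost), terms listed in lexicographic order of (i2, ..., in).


Antisymmetry and Jacobi reduce to b1-anchored left-normed brackets.
Composite bracket: [b4, [[b3, b5], [b2, b1]]]
Full expansion: 16 signed words from ab - ba (2^4 = 16).
Collect the words opening with b1:
  from b1b2b3b5b4, sign -1: term -[[[[b1, b2], b3], b5], b4]
  from b1b2b5b3b4, sign +1: term +[[[[b1, b2], b5], b3], b4]

-[[[[b1, b2], b3], b5], b4] + [[[[b1, b2], b5], b3], b4]


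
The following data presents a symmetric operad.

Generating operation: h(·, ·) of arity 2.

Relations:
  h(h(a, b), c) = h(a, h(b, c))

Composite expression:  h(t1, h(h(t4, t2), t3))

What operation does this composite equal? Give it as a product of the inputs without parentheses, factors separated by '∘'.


t1 ∘ t4 ∘ t2 ∘ t3

Key point: h is associative — brackets drop, the t-order remains.
h(t4, t2) linearizes to t4 ∘ t2
h(h(t4, t2), t3) linearizes to t4 ∘ t2 ∘ t3
h(t1, h(h(t4, t2), t3)) linearizes to t1 ∘ t4 ∘ t2 ∘ t3


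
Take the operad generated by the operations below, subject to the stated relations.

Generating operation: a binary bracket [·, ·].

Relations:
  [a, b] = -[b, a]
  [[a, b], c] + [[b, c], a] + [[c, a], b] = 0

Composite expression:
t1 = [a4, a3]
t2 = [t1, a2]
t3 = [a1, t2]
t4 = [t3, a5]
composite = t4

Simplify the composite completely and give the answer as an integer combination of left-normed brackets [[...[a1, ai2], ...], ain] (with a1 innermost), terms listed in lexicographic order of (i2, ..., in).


[[[[a1, a2], a3], a4], a5] - [[[[a1, a2], a4], a3], a5] - [[[[a1, a3], a4], a2], a5] + [[[[a1, a4], a3], a2], a5]


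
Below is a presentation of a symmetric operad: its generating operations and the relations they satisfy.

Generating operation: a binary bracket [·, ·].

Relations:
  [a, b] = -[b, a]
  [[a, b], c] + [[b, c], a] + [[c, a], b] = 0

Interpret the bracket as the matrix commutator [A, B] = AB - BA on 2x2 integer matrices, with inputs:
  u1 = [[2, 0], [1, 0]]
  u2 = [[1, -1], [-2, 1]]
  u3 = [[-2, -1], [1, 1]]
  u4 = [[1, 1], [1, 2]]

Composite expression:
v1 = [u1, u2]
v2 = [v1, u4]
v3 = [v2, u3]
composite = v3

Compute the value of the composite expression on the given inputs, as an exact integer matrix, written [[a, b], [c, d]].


[[-6, 12], [30, 6]]

[u1, u2] = [[1, -2], [4, -1]]
[[u1, u2], u4] = [[-6, 0], [-6, 6]]
[[[u1, u2], u4], u3] = [[-6, 12], [30, 6]]


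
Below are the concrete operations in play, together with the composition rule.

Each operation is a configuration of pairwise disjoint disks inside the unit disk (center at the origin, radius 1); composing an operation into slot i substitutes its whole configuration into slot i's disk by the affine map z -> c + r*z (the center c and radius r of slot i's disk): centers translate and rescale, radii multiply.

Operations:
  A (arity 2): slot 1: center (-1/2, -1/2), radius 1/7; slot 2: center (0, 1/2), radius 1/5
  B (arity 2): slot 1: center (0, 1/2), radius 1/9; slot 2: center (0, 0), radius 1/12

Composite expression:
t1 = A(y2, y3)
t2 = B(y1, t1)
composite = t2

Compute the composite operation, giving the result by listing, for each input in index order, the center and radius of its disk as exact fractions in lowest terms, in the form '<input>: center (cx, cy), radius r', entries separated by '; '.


y1: center (0, 1/2), radius 1/9; y2: center (-1/24, -1/24), radius 1/84; y3: center (0, 1/24), radius 1/60

Below B, radii multiply path by path; the y-disk centers shift.
y1: after 1 affine step, its disk has center (0, 1/2), radius 1/9
y2: after 2 affine steps, its disk has center (-1/24, -1/24), radius 1/84
y3: after 2 affine steps, its disk has center (0, 1/24), radius 1/60


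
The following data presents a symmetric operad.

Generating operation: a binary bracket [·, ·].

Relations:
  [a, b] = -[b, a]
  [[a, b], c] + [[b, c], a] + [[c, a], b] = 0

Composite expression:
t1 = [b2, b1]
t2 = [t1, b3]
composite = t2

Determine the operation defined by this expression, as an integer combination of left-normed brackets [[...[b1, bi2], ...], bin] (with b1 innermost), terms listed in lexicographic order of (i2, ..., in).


Skip Jacobi rewriting: expand, keep b1-initial words, read off terms.
Composite bracket: [[b2, b1], b3]
Under [a, b] = ab - ba we get 4 signed associative words (2^2 = 4).
Only words starting with b1 matter:
  the word b1b2b3 carries sign -1 and contributes -[[b1, b2], b3]

-[[b1, b2], b3]


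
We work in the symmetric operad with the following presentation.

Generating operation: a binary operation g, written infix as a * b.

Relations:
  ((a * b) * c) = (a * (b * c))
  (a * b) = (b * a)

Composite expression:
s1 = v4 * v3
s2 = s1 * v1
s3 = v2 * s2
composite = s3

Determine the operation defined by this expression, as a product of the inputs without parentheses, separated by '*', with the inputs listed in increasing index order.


v1 * v2 * v3 * v4

Any arrangement under g is one operation, so sort the v-inputs.
(v4 * v3) flattens to v4 * v3
((v4 * v3) * v1) flattens to v4 * v3 * v1
(v2 * ((v4 * v3) * v1)) flattens to v2 * v4 * v3 * v1
commutativity sorts the factors: v1 * v2 * v3 * v4


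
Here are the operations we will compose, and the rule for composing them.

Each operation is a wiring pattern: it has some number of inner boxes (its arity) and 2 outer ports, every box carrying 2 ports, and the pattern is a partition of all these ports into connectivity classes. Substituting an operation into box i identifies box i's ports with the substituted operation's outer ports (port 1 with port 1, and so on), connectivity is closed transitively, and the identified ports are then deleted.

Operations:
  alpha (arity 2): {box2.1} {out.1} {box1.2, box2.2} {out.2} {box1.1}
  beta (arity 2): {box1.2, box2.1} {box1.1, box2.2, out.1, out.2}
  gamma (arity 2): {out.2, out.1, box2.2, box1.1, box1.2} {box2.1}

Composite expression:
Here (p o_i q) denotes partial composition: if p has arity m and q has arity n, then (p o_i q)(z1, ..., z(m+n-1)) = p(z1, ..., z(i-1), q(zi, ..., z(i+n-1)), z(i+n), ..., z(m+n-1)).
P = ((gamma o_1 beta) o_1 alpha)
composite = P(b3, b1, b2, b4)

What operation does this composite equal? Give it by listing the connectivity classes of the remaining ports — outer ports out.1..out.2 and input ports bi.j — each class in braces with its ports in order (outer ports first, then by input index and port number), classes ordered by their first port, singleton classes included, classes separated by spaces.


Reachability decides: close wires over gamma-identified ports.
stage alpha: inputs (b3, b1), connectivity {out.1} {out.2} {b1.1} {b1.2, b3.2} {b3.1}, out.j its boundary
stage beta: inputs (b3, b1, b2), connectivity {out.1, out.2, b2.2} {b1.1} {b1.2, b3.2} {b2.1} {b3.1}, out.j its boundary
stage gamma: inputs (b3, b1, b2, b4), connectivity {out.1, out.2, b2.2, b4.2} {b1.1} {b1.2, b3.2} {b2.1} {b3.1} {b4.1}, out.j its boundary

{out.1, out.2, b2.2, b4.2} {b1.1} {b1.2, b3.2} {b2.1} {b3.1} {b4.1}


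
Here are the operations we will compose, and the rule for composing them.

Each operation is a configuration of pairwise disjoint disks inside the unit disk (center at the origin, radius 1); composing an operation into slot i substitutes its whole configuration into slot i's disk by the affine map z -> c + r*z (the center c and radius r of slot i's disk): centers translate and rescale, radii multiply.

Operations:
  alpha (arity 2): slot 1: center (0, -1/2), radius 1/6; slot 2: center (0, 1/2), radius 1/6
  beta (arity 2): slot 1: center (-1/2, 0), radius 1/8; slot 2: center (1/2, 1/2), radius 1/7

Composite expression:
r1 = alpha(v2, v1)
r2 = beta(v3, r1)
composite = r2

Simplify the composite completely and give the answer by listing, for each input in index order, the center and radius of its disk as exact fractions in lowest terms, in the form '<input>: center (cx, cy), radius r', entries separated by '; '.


v1: center (1/2, 4/7), radius 1/42; v2: center (1/2, 3/7), radius 1/42; v3: center (-1/2, 0), radius 1/8

Only the slot chain above each v matters under beta; compose those maps.
tracing v3 down its 1-map path: center (-1/2, 0), radius 1/8
tracing v2 down its 2-map path: center (1/2, 3/7), radius 1/42
tracing v1 down its 2-map path: center (1/2, 4/7), radius 1/42


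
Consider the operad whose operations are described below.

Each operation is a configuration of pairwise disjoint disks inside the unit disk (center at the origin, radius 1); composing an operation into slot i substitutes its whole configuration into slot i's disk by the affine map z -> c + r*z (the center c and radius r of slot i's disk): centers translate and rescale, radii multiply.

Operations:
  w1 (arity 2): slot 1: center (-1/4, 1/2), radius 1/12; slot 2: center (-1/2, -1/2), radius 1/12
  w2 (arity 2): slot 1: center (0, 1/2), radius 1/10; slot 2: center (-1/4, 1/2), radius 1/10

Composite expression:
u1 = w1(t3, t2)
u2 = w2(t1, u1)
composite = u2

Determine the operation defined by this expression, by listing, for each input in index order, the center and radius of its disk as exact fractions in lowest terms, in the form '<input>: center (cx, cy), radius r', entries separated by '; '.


t1: center (0, 1/2), radius 1/10; t2: center (-3/10, 9/20), radius 1/120; t3: center (-11/40, 11/20), radius 1/120


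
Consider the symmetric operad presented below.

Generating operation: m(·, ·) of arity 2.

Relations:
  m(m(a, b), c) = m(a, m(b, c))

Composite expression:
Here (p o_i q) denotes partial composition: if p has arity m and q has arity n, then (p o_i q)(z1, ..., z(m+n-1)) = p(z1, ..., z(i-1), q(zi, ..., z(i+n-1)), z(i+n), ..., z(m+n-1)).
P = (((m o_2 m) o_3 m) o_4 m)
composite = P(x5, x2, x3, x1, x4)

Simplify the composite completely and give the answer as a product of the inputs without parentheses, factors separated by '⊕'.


x5 ⊕ x2 ⊕ x3 ⊕ x1 ⊕ x4


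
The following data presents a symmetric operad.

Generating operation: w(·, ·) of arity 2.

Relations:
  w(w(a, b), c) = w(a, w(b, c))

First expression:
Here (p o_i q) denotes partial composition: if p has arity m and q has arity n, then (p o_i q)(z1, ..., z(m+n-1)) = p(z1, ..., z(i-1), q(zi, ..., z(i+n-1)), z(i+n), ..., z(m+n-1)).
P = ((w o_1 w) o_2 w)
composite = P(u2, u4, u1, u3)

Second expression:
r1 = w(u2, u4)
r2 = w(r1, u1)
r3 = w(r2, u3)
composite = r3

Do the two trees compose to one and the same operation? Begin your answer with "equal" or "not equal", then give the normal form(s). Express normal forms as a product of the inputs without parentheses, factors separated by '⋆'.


equal; both compose to u2 ⋆ u4 ⋆ u1 ⋆ u3

The first expression reduces to u2 ⋆ u4 ⋆ u1 ⋆ u3
The second expression reduces to u2 ⋆ u4 ⋆ u1 ⋆ u3
One common form — equal.


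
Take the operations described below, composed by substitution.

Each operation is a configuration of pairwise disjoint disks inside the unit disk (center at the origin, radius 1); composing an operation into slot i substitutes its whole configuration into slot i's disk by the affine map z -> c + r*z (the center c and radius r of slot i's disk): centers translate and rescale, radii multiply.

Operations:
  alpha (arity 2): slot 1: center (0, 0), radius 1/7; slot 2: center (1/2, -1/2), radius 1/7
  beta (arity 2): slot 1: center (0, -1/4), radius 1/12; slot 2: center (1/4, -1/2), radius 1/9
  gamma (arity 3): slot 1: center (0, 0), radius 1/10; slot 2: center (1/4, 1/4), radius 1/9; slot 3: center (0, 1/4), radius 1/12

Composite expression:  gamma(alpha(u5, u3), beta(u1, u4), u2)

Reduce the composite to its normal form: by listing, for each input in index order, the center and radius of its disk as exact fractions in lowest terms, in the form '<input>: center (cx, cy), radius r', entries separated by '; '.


u1: center (1/4, 2/9), radius 1/108; u2: center (0, 1/4), radius 1/12; u3: center (1/20, -1/20), radius 1/70; u4: center (5/18, 7/36), radius 1/81; u5: center (0, 0), radius 1/70

Each u-disk chains the slot maps above it in gamma; radii multiply.
tracing u5 down its 2-map path: center (0, 0), radius 1/70
tracing u3 down its 2-map path: center (1/20, -1/20), radius 1/70
tracing u1 down its 2-map path: center (1/4, 2/9), radius 1/108
tracing u4 down its 2-map path: center (5/18, 7/36), radius 1/81
tracing u2 down its 1-map path: center (0, 1/4), radius 1/12


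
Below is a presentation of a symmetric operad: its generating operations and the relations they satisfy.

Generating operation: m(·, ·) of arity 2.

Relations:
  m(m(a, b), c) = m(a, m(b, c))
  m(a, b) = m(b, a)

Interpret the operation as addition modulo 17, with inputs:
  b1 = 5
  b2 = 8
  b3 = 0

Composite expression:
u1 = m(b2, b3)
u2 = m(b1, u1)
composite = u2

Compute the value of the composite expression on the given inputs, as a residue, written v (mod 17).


13 (mod 17)

m(b2, b3) = 8
m(b1, m(b2, b3)) = 13


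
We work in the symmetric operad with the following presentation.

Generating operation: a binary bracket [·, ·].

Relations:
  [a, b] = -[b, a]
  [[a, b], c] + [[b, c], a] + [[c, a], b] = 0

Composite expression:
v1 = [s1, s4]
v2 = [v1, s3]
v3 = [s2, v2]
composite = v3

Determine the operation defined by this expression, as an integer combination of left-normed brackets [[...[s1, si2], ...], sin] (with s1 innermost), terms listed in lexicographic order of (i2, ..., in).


A multilinear Lie element is pinned by s1-initial words (s1 innermost).
Composite bracket: [s2, [[s1, s4], s3]]
Each bracket splits as ab - ba, giving 8 signed words (2^3 = 8).
Only words starting with s1 matter:
  word s1s4s3s2 has sign -1, contributing -[[[s1, s4], s3], s2]

-[[[s1, s4], s3], s2]


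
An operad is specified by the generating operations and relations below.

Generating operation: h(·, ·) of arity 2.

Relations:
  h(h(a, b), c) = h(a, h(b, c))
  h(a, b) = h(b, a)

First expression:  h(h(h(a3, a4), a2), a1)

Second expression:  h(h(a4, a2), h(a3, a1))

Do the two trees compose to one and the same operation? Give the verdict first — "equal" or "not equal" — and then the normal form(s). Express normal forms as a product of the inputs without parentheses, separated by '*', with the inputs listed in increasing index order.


The first expression reduces to a1 * a2 * a3 * a4
The second expression reduces to a1 * a2 * a3 * a4
Both agree, so they are equal.

equal; both compose to a1 * a2 * a3 * a4


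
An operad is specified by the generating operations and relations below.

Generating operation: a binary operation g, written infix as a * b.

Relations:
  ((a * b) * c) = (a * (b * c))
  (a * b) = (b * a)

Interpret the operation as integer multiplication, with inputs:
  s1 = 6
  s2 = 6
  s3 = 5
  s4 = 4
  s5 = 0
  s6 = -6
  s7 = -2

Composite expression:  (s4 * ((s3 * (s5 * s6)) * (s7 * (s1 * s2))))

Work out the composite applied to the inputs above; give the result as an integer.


0

(s5 * s6) = 0
(s3 * (s5 * s6)) = 0
(s1 * s2) = 36
(s7 * (s1 * s2)) = -72
((s3 * (s5 * s6)) * (s7 * (s1 * s2))) = 0
(s4 * ((s3 * (s5 * s6)) * (s7 * (s1 * s2)))) = 0


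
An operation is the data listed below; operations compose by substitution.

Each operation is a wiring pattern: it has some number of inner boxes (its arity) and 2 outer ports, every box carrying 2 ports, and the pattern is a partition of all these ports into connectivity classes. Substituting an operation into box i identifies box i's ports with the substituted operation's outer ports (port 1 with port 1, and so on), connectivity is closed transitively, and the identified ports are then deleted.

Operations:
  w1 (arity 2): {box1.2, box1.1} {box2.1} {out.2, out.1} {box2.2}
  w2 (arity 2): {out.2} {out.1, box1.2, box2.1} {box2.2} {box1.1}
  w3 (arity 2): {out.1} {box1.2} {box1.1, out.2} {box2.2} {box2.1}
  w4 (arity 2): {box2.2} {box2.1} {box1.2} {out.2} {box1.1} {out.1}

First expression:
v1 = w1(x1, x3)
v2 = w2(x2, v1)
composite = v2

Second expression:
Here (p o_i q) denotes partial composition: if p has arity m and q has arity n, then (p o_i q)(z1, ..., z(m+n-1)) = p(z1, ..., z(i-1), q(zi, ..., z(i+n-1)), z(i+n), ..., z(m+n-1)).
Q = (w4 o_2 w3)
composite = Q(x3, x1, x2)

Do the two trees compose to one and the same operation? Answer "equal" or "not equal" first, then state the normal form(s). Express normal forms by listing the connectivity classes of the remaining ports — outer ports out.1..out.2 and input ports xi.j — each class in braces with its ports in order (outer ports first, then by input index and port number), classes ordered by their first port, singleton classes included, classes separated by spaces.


The first expression, normalized: {out.1, x2.2} {out.2} {x1.1, x1.2} {x2.1} {x3.1} {x3.2}
The second expression, normalized: {out.1} {out.2} {x1.1} {x1.2} {x2.1} {x2.2} {x3.1} {x3.2}
They disagree, so not equal.

not equal; the first gives {out.1, x2.2} {out.2} {x1.1, x1.2} {x2.1} {x3.1} {x3.2} and the second {out.1} {out.2} {x1.1} {x1.2} {x2.1} {x2.2} {x3.1} {x3.2}


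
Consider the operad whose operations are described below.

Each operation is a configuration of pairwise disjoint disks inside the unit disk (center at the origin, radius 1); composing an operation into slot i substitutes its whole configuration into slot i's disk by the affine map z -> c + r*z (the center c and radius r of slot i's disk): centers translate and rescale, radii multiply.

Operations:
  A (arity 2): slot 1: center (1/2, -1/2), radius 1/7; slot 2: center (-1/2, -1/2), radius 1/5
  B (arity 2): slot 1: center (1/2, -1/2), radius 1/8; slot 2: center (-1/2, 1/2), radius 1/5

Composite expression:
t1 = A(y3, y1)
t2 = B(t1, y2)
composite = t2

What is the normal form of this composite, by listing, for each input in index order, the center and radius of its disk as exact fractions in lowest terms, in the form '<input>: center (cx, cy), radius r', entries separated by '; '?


y1: center (7/16, -9/16), radius 1/40; y2: center (-1/2, 1/2), radius 1/5; y3: center (9/16, -9/16), radius 1/56


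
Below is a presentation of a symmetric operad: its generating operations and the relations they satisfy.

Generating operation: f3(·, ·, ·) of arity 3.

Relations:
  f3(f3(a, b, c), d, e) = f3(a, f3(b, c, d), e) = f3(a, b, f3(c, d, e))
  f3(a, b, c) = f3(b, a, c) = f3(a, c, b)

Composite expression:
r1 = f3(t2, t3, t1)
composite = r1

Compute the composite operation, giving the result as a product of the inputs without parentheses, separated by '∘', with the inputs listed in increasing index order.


t1 ∘ t2 ∘ t3

Reordering under f3 is free, so list the t-inputs canonically.
f3(t2, t3, t1) flattens to t2 ∘ t3 ∘ t1
commutativity sorts the factors: t1 ∘ t2 ∘ t3


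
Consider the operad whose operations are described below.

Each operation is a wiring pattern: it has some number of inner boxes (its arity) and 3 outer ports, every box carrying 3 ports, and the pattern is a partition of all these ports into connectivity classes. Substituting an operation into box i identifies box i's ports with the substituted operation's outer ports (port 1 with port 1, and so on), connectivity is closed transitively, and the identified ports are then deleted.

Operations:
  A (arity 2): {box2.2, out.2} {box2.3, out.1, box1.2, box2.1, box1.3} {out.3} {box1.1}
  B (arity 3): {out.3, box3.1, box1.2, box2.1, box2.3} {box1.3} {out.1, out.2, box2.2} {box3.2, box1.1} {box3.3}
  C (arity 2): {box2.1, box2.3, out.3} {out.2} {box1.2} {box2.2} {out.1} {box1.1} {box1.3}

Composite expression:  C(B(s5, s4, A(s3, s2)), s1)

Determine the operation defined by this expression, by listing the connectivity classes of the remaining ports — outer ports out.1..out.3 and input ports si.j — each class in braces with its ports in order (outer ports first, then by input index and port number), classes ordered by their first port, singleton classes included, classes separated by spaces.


After gluing at C, chains via deleted ports link the s-ports.
the subtree at A composes to {out.1, s2.1, s2.3, s3.2, s3.3} {out.2, s2.2} {out.3} {s3.1} on (s3, s2); out.j = own outer ports
the subtree at B composes to {out.1, out.2, s4.2} {out.3, s2.1, s2.3, s3.2, s3.3, s4.1, s4.3, s5.2} {s2.2, s5.1} {s3.1} {s5.3} on (s5, s4, s3, s2); out.j = own outer ports
the subtree at C composes to {out.1} {out.2} {out.3, s1.1, s1.3} {s1.2} {s2.1, s2.3, s3.2, s3.3, s4.1, s4.3, s5.2} {s2.2, s5.1} {s3.1} {s4.2} {s5.3} on (s5, s4, s3, s2, s1); out.j = own outer ports

{out.1} {out.2} {out.3, s1.1, s1.3} {s1.2} {s2.1, s2.3, s3.2, s3.3, s4.1, s4.3, s5.2} {s2.2, s5.1} {s3.1} {s4.2} {s5.3}


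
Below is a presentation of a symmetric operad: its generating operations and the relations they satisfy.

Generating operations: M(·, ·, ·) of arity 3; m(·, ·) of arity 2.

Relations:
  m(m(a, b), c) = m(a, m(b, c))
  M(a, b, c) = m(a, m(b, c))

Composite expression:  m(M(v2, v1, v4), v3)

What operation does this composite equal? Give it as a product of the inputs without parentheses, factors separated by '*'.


v2 * v1 * v4 * v3

All parenthesizations of m agree; list the v-inputs left to right.
M(v2, v1, v4) linearizes to v2 * v1 * v4
m(M(v2, v1, v4), v3) linearizes to v2 * v1 * v4 * v3


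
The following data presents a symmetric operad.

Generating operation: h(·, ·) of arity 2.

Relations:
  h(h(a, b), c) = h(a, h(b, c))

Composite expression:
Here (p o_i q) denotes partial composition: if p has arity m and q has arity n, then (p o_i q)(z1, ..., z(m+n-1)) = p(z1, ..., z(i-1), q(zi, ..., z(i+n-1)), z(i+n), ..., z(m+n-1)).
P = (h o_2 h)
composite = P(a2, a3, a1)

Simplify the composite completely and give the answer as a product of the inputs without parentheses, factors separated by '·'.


a2 · a3 · a1

Key point: h is associative — brackets drop, the a-order remains.
h(a3, a1) linearizes to a3 · a1
h(a2, h(a3, a1)) linearizes to a2 · a3 · a1


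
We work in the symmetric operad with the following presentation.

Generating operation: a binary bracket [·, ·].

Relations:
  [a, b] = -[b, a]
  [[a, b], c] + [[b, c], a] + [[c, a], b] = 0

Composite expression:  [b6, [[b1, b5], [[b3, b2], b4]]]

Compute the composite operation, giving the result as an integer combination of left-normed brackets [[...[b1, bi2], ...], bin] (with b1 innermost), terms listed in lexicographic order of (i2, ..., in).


[[[[[b1, b5], b2], b3], b4], b6] - [[[[[b1, b5], b3], b2], b4], b6] - [[[[[b1, b5], b4], b2], b3], b6] + [[[[[b1, b5], b4], b3], b2], b6]

In the tensor algebra, words opening b1 carry the b1-anchored form.
Composite bracket: [b6, [[b1, b5], [[b3, b2], b4]]]
The bracket unfolds into 32 signed words via [a, b] = ab - ba (2^5 = 32).
Coefficients come from the b1-initial words:
  sign of b1b5b2b3b4b6 is +1, so it contributes +[[[[[b1, b5], b2], b3], b4], b6]
  sign of b1b5b3b2b4b6 is -1, so it contributes -[[[[[b1, b5], b3], b2], b4], b6]
  sign of b1b5b4b2b3b6 is -1, so it contributes -[[[[[b1, b5], b4], b2], b3], b6]
  sign of b1b5b4b3b2b6 is +1, so it contributes +[[[[[b1, b5], b4], b3], b2], b6]


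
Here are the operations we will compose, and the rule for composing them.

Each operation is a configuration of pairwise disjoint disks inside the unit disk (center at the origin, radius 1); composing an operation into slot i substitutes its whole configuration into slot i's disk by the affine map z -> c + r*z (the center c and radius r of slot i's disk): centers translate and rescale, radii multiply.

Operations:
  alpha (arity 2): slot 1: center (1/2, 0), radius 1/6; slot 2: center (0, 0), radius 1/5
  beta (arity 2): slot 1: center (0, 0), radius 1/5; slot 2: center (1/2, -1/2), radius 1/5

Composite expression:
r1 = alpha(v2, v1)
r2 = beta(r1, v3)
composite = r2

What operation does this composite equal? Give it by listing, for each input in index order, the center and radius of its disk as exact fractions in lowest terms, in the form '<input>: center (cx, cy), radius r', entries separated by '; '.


v1: center (0, 0), radius 1/25; v2: center (1/10, 0), radius 1/30; v3: center (1/2, -1/2), radius 1/5

Affine substitution under beta: radii multiply and v-centers shift.
v2 passes through 2 substitutions, ending at center (1/10, 0), radius 1/30
v1 passes through 2 substitutions, ending at center (0, 0), radius 1/25
v3 passes through 1 substitution, ending at center (1/2, -1/2), radius 1/5


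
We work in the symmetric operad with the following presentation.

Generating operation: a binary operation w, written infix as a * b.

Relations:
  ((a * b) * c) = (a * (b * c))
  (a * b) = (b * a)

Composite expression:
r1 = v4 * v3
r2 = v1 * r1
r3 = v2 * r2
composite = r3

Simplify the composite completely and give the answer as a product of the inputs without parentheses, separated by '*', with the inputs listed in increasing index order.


v1 * v2 * v3 * v4


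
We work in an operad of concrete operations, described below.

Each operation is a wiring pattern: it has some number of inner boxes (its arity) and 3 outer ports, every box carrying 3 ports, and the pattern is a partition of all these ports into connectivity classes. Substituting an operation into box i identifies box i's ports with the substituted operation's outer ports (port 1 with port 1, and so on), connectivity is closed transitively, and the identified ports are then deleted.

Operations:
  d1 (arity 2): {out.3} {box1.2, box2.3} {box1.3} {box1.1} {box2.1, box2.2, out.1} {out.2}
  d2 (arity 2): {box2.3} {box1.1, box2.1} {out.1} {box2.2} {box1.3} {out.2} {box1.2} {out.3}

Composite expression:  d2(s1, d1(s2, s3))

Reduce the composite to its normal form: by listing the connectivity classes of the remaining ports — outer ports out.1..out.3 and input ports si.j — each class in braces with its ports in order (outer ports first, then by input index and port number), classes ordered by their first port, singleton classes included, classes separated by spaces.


After gluing at d2, chains via deleted ports link the s-ports.
composing d1 on (s2, s3), with out.j its own outer ports: {out.1, s3.1, s3.2} {out.2} {out.3} {s2.1} {s2.2, s3.3} {s2.3}
composing d2 on (s1, s2, s3), with out.j its own outer ports: {out.1} {out.2} {out.3} {s1.1, s3.1, s3.2} {s1.2} {s1.3} {s2.1} {s2.2, s3.3} {s2.3}

{out.1} {out.2} {out.3} {s1.1, s3.1, s3.2} {s1.2} {s1.3} {s2.1} {s2.2, s3.3} {s2.3}
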